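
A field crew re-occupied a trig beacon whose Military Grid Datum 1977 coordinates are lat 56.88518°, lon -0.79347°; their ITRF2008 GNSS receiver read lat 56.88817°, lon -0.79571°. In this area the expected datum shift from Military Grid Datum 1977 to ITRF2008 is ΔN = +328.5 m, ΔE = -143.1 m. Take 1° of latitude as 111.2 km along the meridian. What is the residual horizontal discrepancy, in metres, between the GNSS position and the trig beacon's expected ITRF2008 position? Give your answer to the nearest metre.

8 m

Observed coordinate differences: Δφ = +0.00299°, Δλ = -0.00224°.
Converting to metres (1° lat = 111200 m, cos φ = 0.546319): observed ΔN = 332.5 m, observed ΔE = -136.1 m.
Subtracting the expected shift leaves a residual of 332.5 − (328.5) = 4.0 m north and -136.1 − (-143.1) = 7.0 m east.
Residual distance = √(4.0² + 7.0²) = 8.1 m.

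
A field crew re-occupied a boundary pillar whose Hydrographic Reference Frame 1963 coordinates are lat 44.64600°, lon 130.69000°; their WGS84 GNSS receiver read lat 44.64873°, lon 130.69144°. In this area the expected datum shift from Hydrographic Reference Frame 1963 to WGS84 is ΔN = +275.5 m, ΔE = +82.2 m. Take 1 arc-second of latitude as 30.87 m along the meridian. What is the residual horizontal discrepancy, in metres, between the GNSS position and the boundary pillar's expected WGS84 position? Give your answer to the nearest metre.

42 m

Observed coordinate differences: Δφ = +0.00273°, Δλ = +0.00144°.
Converting to metres (1° lat = 111132 m, cos φ = 0.711462): observed ΔN = 303.4 m, observed ΔE = 113.9 m.
Subtracting the expected shift leaves a residual of 303.4 − (275.5) = 27.9 m north and 113.9 − (82.2) = 31.7 m east.
Residual distance = √(27.9² + 31.7²) = 42.2 m.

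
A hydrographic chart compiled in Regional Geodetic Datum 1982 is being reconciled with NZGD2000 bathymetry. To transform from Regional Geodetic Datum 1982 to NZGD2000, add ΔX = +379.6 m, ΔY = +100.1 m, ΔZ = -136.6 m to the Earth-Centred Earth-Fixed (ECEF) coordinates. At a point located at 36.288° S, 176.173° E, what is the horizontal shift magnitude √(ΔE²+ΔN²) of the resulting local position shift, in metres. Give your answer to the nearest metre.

The local east axis at (φ, λ) is (−sin λ, cos λ, 0), so ΔE = −sin(176.173°)·379.6 + cos(176.173°)·100.1 = -125.21 m.
The local north axis is (−sin φ cos λ, −sin φ sin λ, cos φ), giving ΔN = -224.163 + 3.954 − 110.107 = -330.32 m.
Horizontal magnitude = √(ΔE² + ΔN²) = √((-125.21)² + (-330.32)²) = 353.25 m.

353 m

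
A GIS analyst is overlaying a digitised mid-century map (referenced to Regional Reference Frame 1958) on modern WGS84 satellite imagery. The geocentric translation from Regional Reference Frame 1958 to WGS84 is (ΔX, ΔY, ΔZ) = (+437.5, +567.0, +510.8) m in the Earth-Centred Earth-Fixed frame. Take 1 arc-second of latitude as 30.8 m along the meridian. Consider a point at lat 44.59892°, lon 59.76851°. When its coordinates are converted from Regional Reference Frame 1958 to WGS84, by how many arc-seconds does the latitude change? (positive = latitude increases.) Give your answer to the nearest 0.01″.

Δφ = -4.38″

sin φ = 0.702140, cos φ = 0.712039, sin λ = 0.863998, cos λ = 0.503495.
North component: ΔN = −sin φ cos λ·ΔX − sin φ sin λ·ΔY + cos φ·ΔZ = −(0.702140)(0.503495)(437.5) − (0.702140)(0.863998)(567.0) + (0.712039)(510.8) = -134.93 m.
1° of latitude spans 3600 × 30.80 = 110880 m, so Δφ = -134.93 / 110880 × 3600 = -4.381″.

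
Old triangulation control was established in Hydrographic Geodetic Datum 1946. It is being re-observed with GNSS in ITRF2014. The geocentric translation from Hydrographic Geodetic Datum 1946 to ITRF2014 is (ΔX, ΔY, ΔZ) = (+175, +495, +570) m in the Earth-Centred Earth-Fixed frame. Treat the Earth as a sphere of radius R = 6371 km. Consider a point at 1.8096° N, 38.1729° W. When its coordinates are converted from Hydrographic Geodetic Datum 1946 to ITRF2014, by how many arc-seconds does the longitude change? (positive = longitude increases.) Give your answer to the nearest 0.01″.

Δλ = 16.11″

sin φ = 0.031578, cos φ = 0.999501, sin λ = -0.618037, cos λ = 0.786149.
East component: ΔE = −sin λ·ΔX + cos λ·ΔY = −(-0.618037)(175) + (0.786149)(495) = 497.30 m.
1° of latitude spans πR/180 = 111195 m; at latitude φ, 1° of longitude spans that × cos φ = 111139.5 m, so Δλ = 497.30 / 111139.5 × 3600 = 16.108″.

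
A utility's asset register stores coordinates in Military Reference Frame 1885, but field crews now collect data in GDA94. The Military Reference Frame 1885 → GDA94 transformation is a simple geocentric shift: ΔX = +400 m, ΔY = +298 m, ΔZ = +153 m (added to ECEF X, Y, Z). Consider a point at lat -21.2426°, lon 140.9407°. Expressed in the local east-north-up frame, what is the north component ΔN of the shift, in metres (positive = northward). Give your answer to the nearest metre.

ΔN = 98 m

At φ = -21.2426°, λ = 140.9407°: sin φ = -0.362318, cos φ = 0.932055, sin λ = 0.630124, cos λ = -0.776494.
ΔN = −sin φ cos λ·ΔX − sin φ sin λ·ΔY + cos φ·ΔZ = −(-0.362318)(-0.776494)(400) − (-0.362318)(0.630124)(298) + (0.932055)(153) = 98.10 m.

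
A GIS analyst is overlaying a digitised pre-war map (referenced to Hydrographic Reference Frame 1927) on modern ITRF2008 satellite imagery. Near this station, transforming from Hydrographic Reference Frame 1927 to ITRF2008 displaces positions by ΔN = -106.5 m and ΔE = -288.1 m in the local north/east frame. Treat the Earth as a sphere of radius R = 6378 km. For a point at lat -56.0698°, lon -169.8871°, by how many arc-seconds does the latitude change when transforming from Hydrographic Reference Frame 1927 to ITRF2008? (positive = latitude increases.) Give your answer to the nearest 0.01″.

Δφ = -3.44″

On a sphere of radius R, 1 rad of latitude = R, so Δφ = ΔN / R = -106.5 / 6378000 = -1.6698e-05 rad = -3.444″.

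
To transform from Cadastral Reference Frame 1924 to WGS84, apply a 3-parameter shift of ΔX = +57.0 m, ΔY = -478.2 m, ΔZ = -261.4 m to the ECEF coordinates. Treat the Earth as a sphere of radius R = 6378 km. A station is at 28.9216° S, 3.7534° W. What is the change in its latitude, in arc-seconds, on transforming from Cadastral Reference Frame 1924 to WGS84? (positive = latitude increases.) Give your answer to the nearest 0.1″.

sin φ = -0.483612, cos φ = 0.875282, sin λ = -0.065462, cos λ = 0.997855.
North component: ΔN = −sin φ cos λ·ΔX − sin φ sin λ·ΔY + cos φ·ΔZ = −(-0.483612)(0.997855)(57.0) − (-0.483612)(-0.065462)(-478.2) + (0.875282)(-261.4) = -186.15 m.
1° of latitude spans πR/180 = 111317 m, so Δφ = -186.15 / 111317 × 3600 = -6.020″.

Δφ = -6.0″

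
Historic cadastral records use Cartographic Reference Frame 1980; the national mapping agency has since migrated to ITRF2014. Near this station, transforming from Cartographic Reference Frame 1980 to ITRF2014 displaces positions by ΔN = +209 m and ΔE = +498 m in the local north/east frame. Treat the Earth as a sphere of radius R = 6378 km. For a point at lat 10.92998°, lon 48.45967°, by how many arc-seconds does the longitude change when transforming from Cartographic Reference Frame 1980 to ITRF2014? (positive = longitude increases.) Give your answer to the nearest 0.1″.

Δλ = 16.4″

At latitude 10.92998°, cos φ = 0.981860.
One radian of longitude at latitude φ spans R cos φ, so Δλ = ΔE / (R cos φ) = 498.0 / (6378000 × 0.981860) = 7.9523e-05 rad = 16.403″.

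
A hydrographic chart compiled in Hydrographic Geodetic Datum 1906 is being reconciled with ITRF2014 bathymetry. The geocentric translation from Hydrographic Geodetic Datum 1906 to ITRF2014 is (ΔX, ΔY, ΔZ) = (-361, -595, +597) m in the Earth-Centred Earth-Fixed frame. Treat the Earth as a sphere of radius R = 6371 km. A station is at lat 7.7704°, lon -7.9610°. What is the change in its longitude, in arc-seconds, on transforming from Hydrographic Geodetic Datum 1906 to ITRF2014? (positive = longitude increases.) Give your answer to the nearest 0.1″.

sin φ = 0.135204, cos φ = 0.990818, sin λ = -0.138499, cos λ = 0.990363.
East component: ΔE = −sin λ·ΔX + cos λ·ΔY = −(-0.138499)(-361) + (0.990363)(-595) = -639.26 m.
1° of latitude spans πR/180 = 111195 m; at latitude φ, 1° of longitude spans that × cos φ = 110173.9 m, so Δλ = -639.26 / 110173.9 × 3600 = -20.888″.

Δλ = -20.9″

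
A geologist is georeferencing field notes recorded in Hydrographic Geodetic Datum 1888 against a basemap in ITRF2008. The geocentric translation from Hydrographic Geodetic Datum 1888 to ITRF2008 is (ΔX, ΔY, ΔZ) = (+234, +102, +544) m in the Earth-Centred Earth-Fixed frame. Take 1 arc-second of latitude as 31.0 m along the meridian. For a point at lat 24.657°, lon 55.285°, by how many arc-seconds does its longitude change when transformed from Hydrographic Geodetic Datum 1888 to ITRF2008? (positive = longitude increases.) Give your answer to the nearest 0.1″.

sin φ = 0.417185, cos φ = 0.908822, sin λ = 0.821995, cos λ = 0.569495.
East component: ΔE = −sin λ·ΔX + cos λ·ΔY = −(0.821995)(234) + (0.569495)(102) = -134.26 m.
1° of latitude spans 3600 × 31.00 = 111600 m; at latitude φ, 1° of longitude spans that × cos φ = 101424.5 m, so Δλ = -134.26 / 101424.5 × 3600 = -4.765″.

Δλ = -4.8″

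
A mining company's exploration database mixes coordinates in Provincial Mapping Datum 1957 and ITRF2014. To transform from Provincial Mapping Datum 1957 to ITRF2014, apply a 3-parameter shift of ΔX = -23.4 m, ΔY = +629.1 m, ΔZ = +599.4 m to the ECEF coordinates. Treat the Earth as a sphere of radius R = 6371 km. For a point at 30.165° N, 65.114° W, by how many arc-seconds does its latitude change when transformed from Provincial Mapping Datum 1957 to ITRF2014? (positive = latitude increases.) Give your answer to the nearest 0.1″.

Δφ = 26.2″

sin φ = 0.502492, cos φ = 0.864582, sin λ = -0.907147, cos λ = 0.420814.
North component: ΔN = −sin φ cos λ·ΔX − sin φ sin λ·ΔY + cos φ·ΔZ = −(0.502492)(0.420814)(-23.4) − (0.502492)(-0.907147)(629.1) + (0.864582)(599.4) = 809.94 m.
1° of latitude spans πR/180 = 111195 m, so Δφ = 809.94 / 111195 × 3600 = 26.222″.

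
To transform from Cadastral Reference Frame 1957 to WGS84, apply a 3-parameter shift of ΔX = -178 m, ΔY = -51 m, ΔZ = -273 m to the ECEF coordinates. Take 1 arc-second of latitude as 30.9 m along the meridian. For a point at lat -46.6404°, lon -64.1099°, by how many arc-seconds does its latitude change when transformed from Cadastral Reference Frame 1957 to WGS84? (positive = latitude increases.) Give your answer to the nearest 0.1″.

sin φ = -0.727059, cos φ = 0.686575, sin λ = -0.899633, cos λ = 0.436646.
North component: ΔN = −sin φ cos λ·ΔX − sin φ sin λ·ΔY + cos φ·ΔZ = −(-0.727059)(0.436646)(-178) − (-0.727059)(-0.899633)(-51) + (0.686575)(-273) = -210.59 m.
1° of latitude spans 3600 × 30.90 = 111240 m, so Δφ = -210.59 / 111240 × 3600 = -6.815″.

Δφ = -6.8″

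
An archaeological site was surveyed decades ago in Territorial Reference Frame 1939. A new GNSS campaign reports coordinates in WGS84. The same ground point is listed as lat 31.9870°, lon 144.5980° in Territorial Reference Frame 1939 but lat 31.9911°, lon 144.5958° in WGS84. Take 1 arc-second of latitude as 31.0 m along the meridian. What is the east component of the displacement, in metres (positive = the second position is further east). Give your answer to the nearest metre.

Δφ = 31.9911° − 31.9870° = +0.0041°; Δλ = 144.5958° − 144.5980° = -0.0022°.
1° of latitude = 3600 × 31.00 = 111600 m.
ΔN = Δφ × 111600 = 457.6 m; ΔE = Δλ × 111600 × cos(31.9870°) = -0.0022 × 111600 × 0.848168 = -208.2 m.

ΔE = -208 m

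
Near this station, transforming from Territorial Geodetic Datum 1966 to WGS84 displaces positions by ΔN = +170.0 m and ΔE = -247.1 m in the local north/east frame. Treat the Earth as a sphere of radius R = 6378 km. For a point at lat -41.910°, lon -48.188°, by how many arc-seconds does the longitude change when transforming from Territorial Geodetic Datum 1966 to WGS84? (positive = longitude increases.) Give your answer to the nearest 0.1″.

At latitude -41.910°, cos φ = 0.744195.
One radian of longitude at latitude φ spans R cos φ, so Δλ = ΔE / (R cos φ) = -247.1 / (6378000 × 0.744195) = -5.2060e-05 rad = -10.738″.

Δλ = -10.7″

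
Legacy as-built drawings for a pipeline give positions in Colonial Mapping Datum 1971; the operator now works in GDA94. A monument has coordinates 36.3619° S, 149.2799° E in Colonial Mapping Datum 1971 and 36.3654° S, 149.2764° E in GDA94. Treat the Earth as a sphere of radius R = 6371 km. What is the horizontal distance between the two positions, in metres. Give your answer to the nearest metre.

500 m

Δφ = -36.3654° − -36.3619° = -0.0035°; Δλ = 149.2764° − 149.2799° = -0.0035°.
1° along a meridian = πR/180 = 111195 m.
ΔN = Δφ × 111195 = -389.2 m; ΔE = Δλ × 111195 × cos(-36.3619°) = -0.0035 × 111195 × 0.805288 = -313.4 m.
Distance = √(ΔE² + ΔN²) = √((-313.4)² + (-389.2)²) = 499.7 m.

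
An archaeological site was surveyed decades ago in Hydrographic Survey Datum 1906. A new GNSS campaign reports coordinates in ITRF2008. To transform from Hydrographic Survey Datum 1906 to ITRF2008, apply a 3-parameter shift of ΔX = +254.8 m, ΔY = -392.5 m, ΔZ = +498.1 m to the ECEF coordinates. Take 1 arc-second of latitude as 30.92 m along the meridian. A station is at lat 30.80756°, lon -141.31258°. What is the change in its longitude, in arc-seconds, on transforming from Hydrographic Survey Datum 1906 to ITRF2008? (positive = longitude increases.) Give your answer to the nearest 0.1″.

Δλ = 17.5″

sin φ = 0.512156, cos φ = 0.858892, sin λ = -0.625071, cos λ = -0.780568.
East component: ΔE = −sin λ·ΔX + cos λ·ΔY = −(-0.625071)(254.8) + (-0.780568)(-392.5) = 465.64 m.
1° of latitude spans 3600 × 30.92 = 111312 m; at latitude φ, 1° of longitude spans that × cos φ = 95605.0 m, so Δλ = 465.64 / 95605.0 × 3600 = 17.534″.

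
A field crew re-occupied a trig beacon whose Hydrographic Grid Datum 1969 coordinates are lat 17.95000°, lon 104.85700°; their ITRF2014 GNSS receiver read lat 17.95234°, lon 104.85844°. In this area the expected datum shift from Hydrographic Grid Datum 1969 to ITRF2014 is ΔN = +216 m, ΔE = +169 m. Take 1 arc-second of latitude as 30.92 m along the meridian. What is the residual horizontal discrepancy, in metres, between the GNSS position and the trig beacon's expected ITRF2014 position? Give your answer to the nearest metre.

Observed coordinate differences: Δφ = +0.00234°, Δλ = +0.00144°.
Converting to metres (1° lat = 111312 m, cos φ = 0.951326): observed ΔN = 260.5 m, observed ΔE = 152.5 m.
Subtracting the expected shift leaves a residual of 260.5 − (216) = 44.5 m north and 152.5 − (169) = -16.5 m east.
Residual distance = √(44.5² + (-16.5)²) = 47.4 m.

47 m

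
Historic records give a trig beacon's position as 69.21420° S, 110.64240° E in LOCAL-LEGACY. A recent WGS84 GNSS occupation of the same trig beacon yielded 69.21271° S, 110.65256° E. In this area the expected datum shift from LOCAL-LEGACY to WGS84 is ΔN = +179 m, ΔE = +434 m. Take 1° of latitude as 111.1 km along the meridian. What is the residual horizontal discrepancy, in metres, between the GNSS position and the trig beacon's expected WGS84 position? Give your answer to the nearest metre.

Observed coordinate differences: Δφ = +0.00149°, Δλ = +0.01016°.
Converting to metres (1° lat = 111100 m, cos φ = 0.354875): observed ΔN = 165.5 m, observed ΔE = 400.6 m.
Subtracting the expected shift leaves a residual of 165.5 − (179) = -13.5 m north and 400.6 − (434) = -33.4 m east.
Residual distance = √((-13.5)² + (-33.4)²) = 36.0 m.

36 m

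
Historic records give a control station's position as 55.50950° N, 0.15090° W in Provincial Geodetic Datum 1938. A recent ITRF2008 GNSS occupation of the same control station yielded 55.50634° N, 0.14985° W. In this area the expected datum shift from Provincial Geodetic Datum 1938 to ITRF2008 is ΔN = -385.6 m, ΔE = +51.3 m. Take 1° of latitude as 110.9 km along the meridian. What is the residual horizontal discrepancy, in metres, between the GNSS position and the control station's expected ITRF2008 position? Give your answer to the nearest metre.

Observed coordinate differences: Δφ = -0.00316°, Δλ = +0.00105°.
Converting to metres (1° lat = 110900 m, cos φ = 0.566270): observed ΔN = -350.4 m, observed ΔE = 65.9 m.
Subtracting the expected shift leaves a residual of -350.4 − (-385.6) = 35.2 m north and 65.9 − (51.3) = 14.6 m east.
Residual distance = √(35.2² + 14.6²) = 38.1 m.

38 m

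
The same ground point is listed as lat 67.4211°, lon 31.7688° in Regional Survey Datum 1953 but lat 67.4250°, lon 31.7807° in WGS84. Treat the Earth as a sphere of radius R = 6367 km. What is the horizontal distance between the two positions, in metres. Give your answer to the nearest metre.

668 m

Δφ = 67.4250° − 67.4211° = +0.0039°; Δλ = 31.7807° − 31.7688° = +0.0119°.
1° along a meridian = πR/180 = 111125 m.
ΔN = Δφ × 111125 = 433.4 m; ΔE = Δλ × 111125 × cos(67.4211°) = +0.0119 × 111125 × 0.383955 = 507.7 m.
Distance = √(ΔE² + ΔN²) = √(507.7² + 433.4²) = 667.6 m.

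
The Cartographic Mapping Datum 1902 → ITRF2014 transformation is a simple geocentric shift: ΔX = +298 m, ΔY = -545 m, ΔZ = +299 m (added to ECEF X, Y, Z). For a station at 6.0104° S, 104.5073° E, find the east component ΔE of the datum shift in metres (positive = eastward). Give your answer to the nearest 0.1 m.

The local east axis at (φ, λ) is (−sin λ, cos λ, 0), so ΔE = −sin(104.5073°)·298 + cos(104.5073°)·(-545) = -151.97 m.

ΔE = -152.0 m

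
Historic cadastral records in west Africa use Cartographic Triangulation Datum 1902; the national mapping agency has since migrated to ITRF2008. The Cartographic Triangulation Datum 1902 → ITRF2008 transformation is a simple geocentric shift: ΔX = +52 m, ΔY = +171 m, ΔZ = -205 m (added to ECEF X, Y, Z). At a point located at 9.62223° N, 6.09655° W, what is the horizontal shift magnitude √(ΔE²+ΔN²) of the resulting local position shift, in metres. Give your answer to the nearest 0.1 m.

272.0 m

At φ = 9.62223°, λ = -6.09655°: sin φ = 0.167151, cos φ = 0.985931, sin λ = -0.106204, cos λ = 0.994344.
ΔE = −sin λ·ΔX + cos λ·ΔY = −(-0.106204)·(52) + (0.994344)·(171) = 175.56 m.
ΔN = −sin φ cos λ·ΔX − sin φ sin λ·ΔY + cos φ·ΔZ = −(0.167151)(0.994344)(52) − (0.167151)(-0.106204)(171) + (0.985931)(-205) = -207.72 m.
Horizontal magnitude = √(ΔE² + ΔN²) = √(175.56² + (-207.72)²) = 271.97 m.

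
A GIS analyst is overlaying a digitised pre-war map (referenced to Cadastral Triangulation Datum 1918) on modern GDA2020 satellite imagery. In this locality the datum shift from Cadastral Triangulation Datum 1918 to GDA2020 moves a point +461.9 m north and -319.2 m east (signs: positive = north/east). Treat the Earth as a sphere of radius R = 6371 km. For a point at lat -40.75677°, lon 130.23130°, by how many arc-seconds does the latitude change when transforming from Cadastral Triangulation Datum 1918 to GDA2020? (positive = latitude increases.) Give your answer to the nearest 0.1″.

Δφ = 15.0″

On a sphere of radius R, 1 rad of latitude = R, so Δφ = ΔN / R = 461.9 / 6371000 = 7.2500e-05 rad = 14.954″.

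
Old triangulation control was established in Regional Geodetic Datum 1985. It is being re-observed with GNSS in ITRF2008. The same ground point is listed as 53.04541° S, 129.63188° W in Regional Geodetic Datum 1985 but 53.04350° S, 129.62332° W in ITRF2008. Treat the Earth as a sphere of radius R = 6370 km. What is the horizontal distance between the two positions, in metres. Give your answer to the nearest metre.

Δφ = -53.04350° − -53.04541° = +0.00191°; Δλ = -129.62332° − -129.63188° = +0.00856°.
1° along a meridian = πR/180 = 111177 m.
ΔN = Δφ × 111177 = 212.3 m; ΔE = Δλ × 111177 × cos(-53.04541°) = +0.00856 × 111177 × 0.601182 = 572.1 m.
Distance = √(ΔE² + ΔN²) = √(572.1² + 212.3²) = 610.3 m.

610 m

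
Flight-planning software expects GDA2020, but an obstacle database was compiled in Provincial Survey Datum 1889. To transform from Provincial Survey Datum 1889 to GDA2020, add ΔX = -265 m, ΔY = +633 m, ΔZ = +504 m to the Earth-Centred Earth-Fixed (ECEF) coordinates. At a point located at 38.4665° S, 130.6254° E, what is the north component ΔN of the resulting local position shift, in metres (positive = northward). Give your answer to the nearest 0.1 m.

The local north axis is (−sin φ cos λ, −sin φ sin λ, cos φ), giving ΔN = 107.332 + 298.859 + 394.618 = 800.81 m.

ΔN = 800.8 m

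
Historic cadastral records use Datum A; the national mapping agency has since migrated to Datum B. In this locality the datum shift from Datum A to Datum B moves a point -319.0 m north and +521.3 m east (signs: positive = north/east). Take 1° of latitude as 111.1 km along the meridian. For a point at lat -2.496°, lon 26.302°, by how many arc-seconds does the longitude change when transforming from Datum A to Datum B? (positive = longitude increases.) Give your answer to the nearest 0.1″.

At latitude -2.496°, cos φ = 0.999051.
1° of longitude at this latitude = 111.1 × cos φ = 110.99 km, so Δλ = 521.3 / 110994.6 = 0.0046966° = 16.908″.

Δλ = 16.9″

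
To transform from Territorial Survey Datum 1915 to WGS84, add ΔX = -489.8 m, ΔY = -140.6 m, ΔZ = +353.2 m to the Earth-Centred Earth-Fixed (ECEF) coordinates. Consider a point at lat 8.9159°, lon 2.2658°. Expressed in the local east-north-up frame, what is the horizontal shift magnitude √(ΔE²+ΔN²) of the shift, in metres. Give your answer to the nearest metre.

The local east axis at (φ, λ) is (−sin λ, cos λ, 0), so ΔE = −sin(2.2658°)·(-489.8) + cos(2.2658°)·(-140.6) = -121.13 m.
The local north axis is (−sin φ cos λ, −sin φ sin λ, cos φ), giving ΔN = 75.852 + 0.862 + 348.932 = 425.65 m.
Horizontal magnitude = √(ΔE² + ΔN²) = √((-121.13)² + 425.65²) = 442.54 m.

443 m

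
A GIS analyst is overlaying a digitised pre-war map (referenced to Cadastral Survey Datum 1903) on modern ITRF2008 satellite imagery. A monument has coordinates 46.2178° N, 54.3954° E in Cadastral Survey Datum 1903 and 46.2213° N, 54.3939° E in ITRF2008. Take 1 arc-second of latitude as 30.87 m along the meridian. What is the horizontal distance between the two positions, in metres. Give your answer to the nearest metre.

406 m

Δφ = 46.2213° − 46.2178° = +0.0035°; Δλ = 54.3939° − 54.3954° = -0.0015°.
1° of latitude = 3600 × 30.87 = 111132 m.
ΔN = Δφ × 111132 = 389.0 m; ΔE = Δλ × 111132 × cos(46.2178°) = -0.0015 × 111132 × 0.691919 = -115.3 m.
Distance = √(ΔE² + ΔN²) = √((-115.3)² + 389.0²) = 405.7 m.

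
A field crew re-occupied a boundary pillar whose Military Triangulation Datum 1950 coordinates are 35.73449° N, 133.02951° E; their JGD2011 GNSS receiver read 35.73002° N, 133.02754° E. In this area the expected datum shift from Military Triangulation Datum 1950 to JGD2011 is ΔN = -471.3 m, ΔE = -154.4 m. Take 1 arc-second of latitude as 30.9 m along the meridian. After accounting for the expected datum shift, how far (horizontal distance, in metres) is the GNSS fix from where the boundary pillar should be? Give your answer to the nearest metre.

35 m

Observed coordinate differences: Δφ = -0.00447°, Δλ = -0.00197°.
Converting to metres (1° lat = 111240 m, cos φ = 0.811732): observed ΔN = -497.2 m, observed ΔE = -177.9 m.
Subtracting the expected shift leaves a residual of -497.2 − (-471.3) = -25.9 m north and -177.9 − (-154.4) = -23.5 m east.
Residual distance = √((-25.9)² + (-23.5)²) = 35.0 m.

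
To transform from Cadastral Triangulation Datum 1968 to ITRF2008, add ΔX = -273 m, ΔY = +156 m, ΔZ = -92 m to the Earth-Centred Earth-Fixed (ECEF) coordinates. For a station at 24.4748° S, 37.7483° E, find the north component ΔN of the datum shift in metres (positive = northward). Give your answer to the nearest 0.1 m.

The local north axis is (−sin φ cos λ, −sin φ sin λ, cos φ), giving ΔN = -89.431 + 39.566 − 83.733 = -133.60 m.

ΔN = -133.6 m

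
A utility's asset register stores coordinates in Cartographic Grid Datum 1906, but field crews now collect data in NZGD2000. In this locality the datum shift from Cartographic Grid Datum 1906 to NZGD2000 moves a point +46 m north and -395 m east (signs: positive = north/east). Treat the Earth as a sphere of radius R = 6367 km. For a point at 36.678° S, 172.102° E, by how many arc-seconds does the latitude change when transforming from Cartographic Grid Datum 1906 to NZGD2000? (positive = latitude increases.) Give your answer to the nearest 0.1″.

On a sphere of radius R, 1 rad of latitude = R, so Δφ = ΔN / R = 46.0 / 6367000 = 7.2248e-06 rad = 1.490″.

Δφ = 1.5″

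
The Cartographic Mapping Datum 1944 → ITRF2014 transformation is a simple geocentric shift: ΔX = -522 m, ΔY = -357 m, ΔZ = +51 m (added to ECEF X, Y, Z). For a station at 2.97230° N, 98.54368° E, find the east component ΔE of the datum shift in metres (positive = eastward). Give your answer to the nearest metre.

ΔE = 569 m

The local east axis at (φ, λ) is (−sin λ, cos λ, 0), so ΔE = −sin(98.54368°)·(-522) + cos(98.54368°)·(-357) = 569.24 m.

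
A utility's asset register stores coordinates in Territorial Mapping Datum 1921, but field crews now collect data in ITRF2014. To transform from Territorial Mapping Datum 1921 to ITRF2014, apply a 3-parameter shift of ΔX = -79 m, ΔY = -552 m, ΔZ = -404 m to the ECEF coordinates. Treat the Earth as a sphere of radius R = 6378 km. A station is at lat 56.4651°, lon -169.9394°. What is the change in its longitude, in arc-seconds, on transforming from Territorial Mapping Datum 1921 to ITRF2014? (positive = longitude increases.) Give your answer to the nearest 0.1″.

Δλ = 31.0″

sin φ = 0.833549, cos φ = 0.552445, sin λ = -0.174690, cos λ = -0.984624.
East component: ΔE = −sin λ·ΔX + cos λ·ΔY = −(-0.174690)(-79) + (-0.984624)(-552) = 529.71 m.
1° of latitude spans πR/180 = 111317 m; at latitude φ, 1° of longitude spans that × cos φ = 61496.6 m, so Δλ = 529.71 / 61496.6 × 3600 = 31.009″.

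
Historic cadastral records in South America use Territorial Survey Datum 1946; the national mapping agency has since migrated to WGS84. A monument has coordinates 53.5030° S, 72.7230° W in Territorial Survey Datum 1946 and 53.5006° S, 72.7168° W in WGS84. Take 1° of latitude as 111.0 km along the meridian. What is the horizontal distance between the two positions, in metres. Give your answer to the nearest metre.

Δφ = -53.5006° − -53.5030° = +0.0024°; Δλ = -72.7168° − -72.7230° = +0.0062°.
ΔN = Δφ × 111000 = 266.4 m; ΔE = Δλ × 111000 × cos(-53.5030°) = +0.0062 × 111000 × 0.594781 = 409.3 m.
Distance = √(ΔE² + ΔN²) = √(409.3² + 266.4²) = 488.4 m.

488 m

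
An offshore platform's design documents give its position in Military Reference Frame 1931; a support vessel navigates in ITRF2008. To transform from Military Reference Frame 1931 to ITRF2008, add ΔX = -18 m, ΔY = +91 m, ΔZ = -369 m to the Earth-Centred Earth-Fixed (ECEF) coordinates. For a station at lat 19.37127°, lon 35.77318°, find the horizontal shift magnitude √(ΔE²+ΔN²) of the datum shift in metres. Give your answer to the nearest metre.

371 m

The local east axis at (φ, λ) is (−sin λ, cos λ, 0), so ΔE = −sin(35.77318°)·(-18) + cos(35.77318°)·91 = 84.35 m.
The local north axis is (−sin φ cos λ, −sin φ sin λ, cos φ), giving ΔN = 4.844 − 17.645 − 348.111 = -360.91 m.
Horizontal magnitude = √(ΔE² + ΔN²) = √(84.35² + (-360.91)²) = 370.64 m.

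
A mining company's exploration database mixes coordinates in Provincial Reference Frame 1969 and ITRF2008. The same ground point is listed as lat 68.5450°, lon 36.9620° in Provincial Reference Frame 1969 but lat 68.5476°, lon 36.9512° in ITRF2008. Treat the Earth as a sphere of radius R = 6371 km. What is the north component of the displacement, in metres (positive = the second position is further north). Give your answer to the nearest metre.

ΔN = 289 m

Δφ = 68.5476° − 68.5450° = +0.0026°; Δλ = 36.9512° − 36.9620° = -0.0108°.
1° along a meridian = πR/180 = 111195 m.
ΔN = Δφ × 111195 = 289.1 m; ΔE = Δλ × 111195 × cos(68.5450°) = -0.0108 × 111195 × 0.365770 = -439.3 m.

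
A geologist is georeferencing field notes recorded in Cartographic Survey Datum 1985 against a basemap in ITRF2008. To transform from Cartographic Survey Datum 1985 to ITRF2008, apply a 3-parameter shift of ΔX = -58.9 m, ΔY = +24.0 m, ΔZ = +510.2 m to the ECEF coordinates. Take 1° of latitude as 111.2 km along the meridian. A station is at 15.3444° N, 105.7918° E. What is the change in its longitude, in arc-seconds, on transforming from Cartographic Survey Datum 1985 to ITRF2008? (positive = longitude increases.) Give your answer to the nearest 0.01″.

sin φ = 0.264620, cos φ = 0.964353, sin λ = 0.962257, cos λ = -0.272143.
East component: ΔE = −sin λ·ΔX + cos λ·ΔY = −(0.962257)(-58.9) + (-0.272143)(24.0) = 50.15 m.
1° of latitude spans 111200 m; at latitude φ, 1° of longitude spans that × cos φ = 107236.0 m, so Δλ = 50.15 / 107236.0 × 3600 = 1.683″.

Δλ = 1.68″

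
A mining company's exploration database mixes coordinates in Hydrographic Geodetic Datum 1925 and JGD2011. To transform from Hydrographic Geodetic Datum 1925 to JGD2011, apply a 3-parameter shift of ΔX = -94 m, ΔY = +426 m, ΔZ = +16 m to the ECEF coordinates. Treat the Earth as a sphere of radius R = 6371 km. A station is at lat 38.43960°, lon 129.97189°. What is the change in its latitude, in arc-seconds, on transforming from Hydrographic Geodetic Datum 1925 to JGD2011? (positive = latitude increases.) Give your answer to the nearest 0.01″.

Δφ = -7.38″

sin φ = 0.621689, cos φ = 0.783264, sin λ = 0.766360, cos λ = -0.642412.
North component: ΔN = −sin φ cos λ·ΔX − sin φ sin λ·ΔY + cos φ·ΔZ = −(0.621689)(-0.642412)(-94) − (0.621689)(0.766360)(426) + (0.783264)(16) = -227.97 m.
1° of latitude spans πR/180 = 111195 m, so Δφ = -227.97 / 111195 × 3600 = -7.381″.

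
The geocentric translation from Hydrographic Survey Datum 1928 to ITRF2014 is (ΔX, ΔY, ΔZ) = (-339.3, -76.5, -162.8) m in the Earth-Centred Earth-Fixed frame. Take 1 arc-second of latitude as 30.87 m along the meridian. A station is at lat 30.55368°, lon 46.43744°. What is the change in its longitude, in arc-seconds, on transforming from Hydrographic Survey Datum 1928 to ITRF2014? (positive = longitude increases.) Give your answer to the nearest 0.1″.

sin φ = 0.508345, cos φ = 0.861153, sin λ = 0.724622, cos λ = 0.689146.
East component: ΔE = −sin λ·ΔX + cos λ·ΔY = −(0.724622)(-339.3) + (0.689146)(-76.5) = 193.14 m.
1° of latitude spans 3600 × 30.87 = 111132 m; at latitude φ, 1° of longitude spans that × cos φ = 95701.7 m, so Δλ = 193.14 / 95701.7 × 3600 = 7.266″.

Δλ = 7.3″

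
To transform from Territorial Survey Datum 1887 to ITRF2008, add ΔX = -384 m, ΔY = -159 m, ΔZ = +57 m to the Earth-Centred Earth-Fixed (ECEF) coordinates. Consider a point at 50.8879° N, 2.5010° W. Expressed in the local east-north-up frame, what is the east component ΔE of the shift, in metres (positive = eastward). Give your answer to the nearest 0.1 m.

The local east axis at (φ, λ) is (−sin λ, cos λ, 0), so ΔE = −sin(-2.5010°)·(-384) + cos(-2.5010°)·(-159) = -175.61 m.

ΔE = -175.6 m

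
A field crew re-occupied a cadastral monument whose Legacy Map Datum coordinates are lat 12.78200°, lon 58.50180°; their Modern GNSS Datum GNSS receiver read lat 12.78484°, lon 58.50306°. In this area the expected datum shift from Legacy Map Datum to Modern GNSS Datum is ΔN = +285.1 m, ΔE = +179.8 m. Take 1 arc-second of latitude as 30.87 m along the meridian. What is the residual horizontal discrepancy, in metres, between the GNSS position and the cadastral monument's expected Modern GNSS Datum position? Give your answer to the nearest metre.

Observed coordinate differences: Δφ = +0.00284°, Δλ = +0.00126°.
Converting to metres (1° lat = 111132 m, cos φ = 0.975219): observed ΔN = 315.6 m, observed ΔE = 136.6 m.
Subtracting the expected shift leaves a residual of 315.6 − (285.1) = 30.5 m north and 136.6 − (179.8) = -43.2 m east.
Residual distance = √(30.5² + (-43.2)²) = 52.9 m.

53 m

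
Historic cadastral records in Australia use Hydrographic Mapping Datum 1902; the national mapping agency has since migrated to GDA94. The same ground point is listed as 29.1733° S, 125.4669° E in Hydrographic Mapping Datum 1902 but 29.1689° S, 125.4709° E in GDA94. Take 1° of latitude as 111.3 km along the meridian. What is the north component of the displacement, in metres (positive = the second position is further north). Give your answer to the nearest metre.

ΔN = 490 m

Δφ = -29.1689° − -29.1733° = +0.0044°; Δλ = 125.4709° − 125.4669° = +0.0040°.
ΔN = Δφ × 111300 = 489.7 m; ΔE = Δλ × 111300 × cos(-29.1733°) = +0.0040 × 111300 × 0.873149 = 388.7 m.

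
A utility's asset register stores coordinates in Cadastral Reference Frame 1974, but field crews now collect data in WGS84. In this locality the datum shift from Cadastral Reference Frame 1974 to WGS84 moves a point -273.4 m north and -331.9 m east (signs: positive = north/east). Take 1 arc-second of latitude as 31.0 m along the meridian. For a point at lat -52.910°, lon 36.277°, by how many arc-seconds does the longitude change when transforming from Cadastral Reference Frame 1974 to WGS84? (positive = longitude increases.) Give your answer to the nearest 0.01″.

Δλ = -17.75″

At latitude -52.910°, cos φ = 0.603069.
1″ of longitude at this latitude = 31.00 × cos φ = 18.6951 m, so Δλ = -331.9 / 18.6951 = -17.753″.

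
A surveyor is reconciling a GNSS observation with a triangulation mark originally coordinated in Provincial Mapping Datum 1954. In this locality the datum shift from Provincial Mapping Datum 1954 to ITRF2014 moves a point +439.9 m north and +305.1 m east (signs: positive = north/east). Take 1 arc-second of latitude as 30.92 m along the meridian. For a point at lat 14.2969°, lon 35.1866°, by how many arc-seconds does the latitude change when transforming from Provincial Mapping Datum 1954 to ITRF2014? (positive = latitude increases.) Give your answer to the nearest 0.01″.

1″ of latitude = 30.92 m, so Δφ = 439.9 / 30.92 = 14.227″.

Δφ = 14.23″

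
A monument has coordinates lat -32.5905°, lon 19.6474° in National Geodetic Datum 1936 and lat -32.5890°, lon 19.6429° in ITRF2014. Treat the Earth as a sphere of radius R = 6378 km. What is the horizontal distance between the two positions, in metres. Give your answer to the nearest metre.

454 m

Δφ = -32.5890° − -32.5905° = +0.0015°; Δλ = 19.6429° − 19.6474° = -0.0045°.
1° along a meridian = πR/180 = 111317 m.
ΔN = Δφ × 111317 = 167.0 m; ΔE = Δλ × 111317 × cos(-32.5905°) = -0.0045 × 111317 × 0.842542 = -422.1 m.
Distance = √(ΔE² + ΔN²) = √((-422.1)² + 167.0²) = 453.9 m.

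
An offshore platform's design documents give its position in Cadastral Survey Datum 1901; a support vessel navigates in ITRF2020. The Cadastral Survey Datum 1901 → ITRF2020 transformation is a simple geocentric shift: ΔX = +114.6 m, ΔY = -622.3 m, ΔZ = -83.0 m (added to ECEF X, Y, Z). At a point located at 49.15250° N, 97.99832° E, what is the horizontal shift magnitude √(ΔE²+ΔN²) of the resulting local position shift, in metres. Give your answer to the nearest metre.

At φ = 49.15250°, λ = 97.99832°: sin φ = 0.756453, cos φ = 0.654048, sin λ = 0.990272, cos λ = -0.139144.
ΔE = −sin λ·ΔX + cos λ·ΔY = −(0.990272)·(114.6) + (-0.139144)·(-622.3) = -26.90 m.
ΔN = −sin φ cos λ·ΔX − sin φ sin λ·ΔY + cos φ·ΔZ = −(0.756453)(-0.139144)(114.6) − (0.756453)(0.990272)(-622.3) + (0.654048)(-83.0) = 423.94 m.
Horizontal magnitude = √(ΔE² + ΔN²) = √((-26.90)² + 423.94²) = 424.79 m.

425 m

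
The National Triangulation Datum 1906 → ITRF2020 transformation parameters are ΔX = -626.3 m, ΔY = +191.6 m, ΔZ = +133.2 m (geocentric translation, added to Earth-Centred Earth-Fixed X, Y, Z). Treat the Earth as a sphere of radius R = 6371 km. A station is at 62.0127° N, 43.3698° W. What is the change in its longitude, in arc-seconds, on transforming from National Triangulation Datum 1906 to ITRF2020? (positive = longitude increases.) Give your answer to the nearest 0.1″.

Δλ = -20.1″

sin φ = 0.883052, cos φ = 0.469276, sin λ = -0.686704, cos λ = 0.726937.
East component: ΔE = −sin λ·ΔX + cos λ·ΔY = −(-0.686704)(-626.3) + (0.726937)(191.6) = -290.80 m.
1° of latitude spans πR/180 = 111195 m; at latitude φ, 1° of longitude spans that × cos φ = 52181.1 m, so Δλ = -290.80 / 52181.1 × 3600 = -20.063″.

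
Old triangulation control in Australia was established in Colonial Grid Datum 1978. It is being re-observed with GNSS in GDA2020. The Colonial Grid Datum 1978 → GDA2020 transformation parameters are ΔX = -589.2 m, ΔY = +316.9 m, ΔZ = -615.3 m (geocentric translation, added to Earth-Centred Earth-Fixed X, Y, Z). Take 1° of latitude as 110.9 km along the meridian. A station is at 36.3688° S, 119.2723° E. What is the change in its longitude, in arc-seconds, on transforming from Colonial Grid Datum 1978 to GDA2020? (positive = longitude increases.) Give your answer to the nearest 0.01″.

Δλ = 14.47″

sin φ = -0.592980, cos φ = 0.805217, sin λ = 0.872306, cos λ = -0.488961.
East component: ΔE = −sin λ·ΔX + cos λ·ΔY = −(0.872306)(-589.2) + (-0.488961)(316.9) = 359.01 m.
1° of latitude spans 110900 m; at latitude φ, 1° of longitude spans that × cos φ = 89298.5 m, so Δλ = 359.01 / 89298.5 × 3600 = 14.473″.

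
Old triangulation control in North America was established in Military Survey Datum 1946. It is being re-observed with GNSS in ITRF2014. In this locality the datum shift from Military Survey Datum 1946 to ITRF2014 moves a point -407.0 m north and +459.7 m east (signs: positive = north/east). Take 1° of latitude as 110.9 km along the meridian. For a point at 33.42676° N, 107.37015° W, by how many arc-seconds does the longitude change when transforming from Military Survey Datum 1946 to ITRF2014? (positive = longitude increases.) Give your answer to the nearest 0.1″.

Δλ = 17.9″

At latitude 33.42676°, cos φ = 0.834591.
1° of longitude at this latitude = 110.9 × cos φ = 92.56 km, so Δλ = 459.7 / 92556.1 = 0.0049667° = 17.880″.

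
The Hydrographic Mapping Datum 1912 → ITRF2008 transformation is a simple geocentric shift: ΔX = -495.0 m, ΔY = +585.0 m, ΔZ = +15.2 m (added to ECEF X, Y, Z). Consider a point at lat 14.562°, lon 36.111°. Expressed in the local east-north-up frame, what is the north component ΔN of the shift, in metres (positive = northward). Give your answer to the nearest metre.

ΔN = 29 m

The local north axis is (−sin φ cos λ, −sin φ sin λ, cos φ), giving ΔN = 100.546 − 86.685 + 14.712 = 28.57 m.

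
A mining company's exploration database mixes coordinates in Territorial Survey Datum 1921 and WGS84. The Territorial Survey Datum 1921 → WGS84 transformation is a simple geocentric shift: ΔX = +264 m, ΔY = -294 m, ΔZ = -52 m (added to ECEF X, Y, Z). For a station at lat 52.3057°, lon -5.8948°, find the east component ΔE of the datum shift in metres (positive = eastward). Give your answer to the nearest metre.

At φ = 52.3057°, λ = -5.8948°: sin φ = 0.791284, cos φ = 0.611448, sin λ = -0.102702, cos λ = 0.994712.
ΔE = −sin λ·ΔX + cos λ·ΔY = −(-0.102702)·(264) + (0.994712)·(-294) = -265.33 m.

ΔE = -265 m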